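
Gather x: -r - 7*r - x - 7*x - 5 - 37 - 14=-8*r - 8*x - 56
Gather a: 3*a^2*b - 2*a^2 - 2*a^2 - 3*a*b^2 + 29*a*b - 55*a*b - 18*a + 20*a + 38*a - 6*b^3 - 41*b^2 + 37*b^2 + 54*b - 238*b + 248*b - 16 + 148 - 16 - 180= a^2*(3*b - 4) + a*(-3*b^2 - 26*b + 40) - 6*b^3 - 4*b^2 + 64*b - 64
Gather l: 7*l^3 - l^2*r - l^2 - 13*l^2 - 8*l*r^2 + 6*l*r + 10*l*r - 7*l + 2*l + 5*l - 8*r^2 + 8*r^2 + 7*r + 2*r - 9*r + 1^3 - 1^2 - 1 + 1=7*l^3 + l^2*(-r - 14) + l*(-8*r^2 + 16*r)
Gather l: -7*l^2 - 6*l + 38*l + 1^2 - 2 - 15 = -7*l^2 + 32*l - 16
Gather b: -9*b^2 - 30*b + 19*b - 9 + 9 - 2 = -9*b^2 - 11*b - 2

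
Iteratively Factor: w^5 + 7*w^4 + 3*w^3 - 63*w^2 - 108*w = (w - 3)*(w^4 + 10*w^3 + 33*w^2 + 36*w) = (w - 3)*(w + 3)*(w^3 + 7*w^2 + 12*w) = (w - 3)*(w + 3)^2*(w^2 + 4*w) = w*(w - 3)*(w + 3)^2*(w + 4)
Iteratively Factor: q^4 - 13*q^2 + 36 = (q + 2)*(q^3 - 2*q^2 - 9*q + 18) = (q - 2)*(q + 2)*(q^2 - 9) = (q - 3)*(q - 2)*(q + 2)*(q + 3)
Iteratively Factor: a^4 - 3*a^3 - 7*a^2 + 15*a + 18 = (a + 1)*(a^3 - 4*a^2 - 3*a + 18) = (a - 3)*(a + 1)*(a^2 - a - 6) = (a - 3)^2*(a + 1)*(a + 2)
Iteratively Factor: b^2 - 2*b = (b)*(b - 2)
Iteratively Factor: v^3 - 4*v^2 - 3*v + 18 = (v + 2)*(v^2 - 6*v + 9) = (v - 3)*(v + 2)*(v - 3)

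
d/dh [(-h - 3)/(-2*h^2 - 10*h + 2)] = (h^2 + 5*h - (h + 3)*(2*h + 5) - 1)/(2*(h^2 + 5*h - 1)^2)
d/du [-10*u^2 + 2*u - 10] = 2 - 20*u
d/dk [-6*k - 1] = -6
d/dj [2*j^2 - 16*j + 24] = 4*j - 16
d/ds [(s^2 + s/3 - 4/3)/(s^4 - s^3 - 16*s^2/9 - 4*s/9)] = 6*(-27*s^5 + 81*s^3 - 52*s^2 - 64*s - 8)/(s^2*(81*s^6 - 162*s^5 - 207*s^4 + 216*s^3 + 328*s^2 + 128*s + 16))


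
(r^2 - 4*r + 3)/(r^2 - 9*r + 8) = (r - 3)/(r - 8)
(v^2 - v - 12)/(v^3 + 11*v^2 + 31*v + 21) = (v - 4)/(v^2 + 8*v + 7)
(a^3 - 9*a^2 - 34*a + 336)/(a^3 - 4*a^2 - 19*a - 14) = (a^2 - 2*a - 48)/(a^2 + 3*a + 2)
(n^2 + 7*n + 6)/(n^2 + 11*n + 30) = (n + 1)/(n + 5)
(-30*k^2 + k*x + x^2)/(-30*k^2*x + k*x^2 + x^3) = 1/x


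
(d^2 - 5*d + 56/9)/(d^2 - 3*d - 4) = (-d^2 + 5*d - 56/9)/(-d^2 + 3*d + 4)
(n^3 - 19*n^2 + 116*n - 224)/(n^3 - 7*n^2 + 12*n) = (n^2 - 15*n + 56)/(n*(n - 3))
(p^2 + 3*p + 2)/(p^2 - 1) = (p + 2)/(p - 1)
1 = 1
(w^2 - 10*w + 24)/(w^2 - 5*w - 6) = (w - 4)/(w + 1)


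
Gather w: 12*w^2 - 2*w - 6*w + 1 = 12*w^2 - 8*w + 1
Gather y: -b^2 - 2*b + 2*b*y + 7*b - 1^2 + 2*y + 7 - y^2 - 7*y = -b^2 + 5*b - y^2 + y*(2*b - 5) + 6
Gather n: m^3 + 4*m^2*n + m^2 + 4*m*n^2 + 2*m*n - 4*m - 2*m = m^3 + m^2 + 4*m*n^2 - 6*m + n*(4*m^2 + 2*m)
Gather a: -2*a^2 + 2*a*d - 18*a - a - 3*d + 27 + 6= -2*a^2 + a*(2*d - 19) - 3*d + 33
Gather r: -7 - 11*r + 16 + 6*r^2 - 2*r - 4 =6*r^2 - 13*r + 5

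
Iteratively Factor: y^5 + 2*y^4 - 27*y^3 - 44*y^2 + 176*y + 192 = (y - 4)*(y^4 + 6*y^3 - 3*y^2 - 56*y - 48) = (y - 4)*(y + 1)*(y^3 + 5*y^2 - 8*y - 48) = (y - 4)*(y + 1)*(y + 4)*(y^2 + y - 12) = (y - 4)*(y - 3)*(y + 1)*(y + 4)*(y + 4)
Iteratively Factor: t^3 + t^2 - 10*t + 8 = (t - 1)*(t^2 + 2*t - 8) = (t - 2)*(t - 1)*(t + 4)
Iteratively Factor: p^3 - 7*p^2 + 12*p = (p - 3)*(p^2 - 4*p) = p*(p - 3)*(p - 4)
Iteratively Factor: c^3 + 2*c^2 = (c)*(c^2 + 2*c) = c^2*(c + 2)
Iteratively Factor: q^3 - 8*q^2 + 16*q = (q)*(q^2 - 8*q + 16) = q*(q - 4)*(q - 4)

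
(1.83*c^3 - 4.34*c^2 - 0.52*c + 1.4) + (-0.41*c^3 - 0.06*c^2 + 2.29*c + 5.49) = 1.42*c^3 - 4.4*c^2 + 1.77*c + 6.89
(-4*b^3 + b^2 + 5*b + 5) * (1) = -4*b^3 + b^2 + 5*b + 5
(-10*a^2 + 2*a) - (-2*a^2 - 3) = -8*a^2 + 2*a + 3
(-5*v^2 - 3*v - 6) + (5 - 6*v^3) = -6*v^3 - 5*v^2 - 3*v - 1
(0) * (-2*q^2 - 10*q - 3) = 0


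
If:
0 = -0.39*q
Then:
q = 0.00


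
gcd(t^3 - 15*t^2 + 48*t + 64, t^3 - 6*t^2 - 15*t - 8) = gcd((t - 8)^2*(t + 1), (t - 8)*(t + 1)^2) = t^2 - 7*t - 8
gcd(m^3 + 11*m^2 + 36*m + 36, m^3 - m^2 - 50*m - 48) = m + 6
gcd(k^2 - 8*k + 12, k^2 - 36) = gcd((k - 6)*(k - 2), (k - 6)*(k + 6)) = k - 6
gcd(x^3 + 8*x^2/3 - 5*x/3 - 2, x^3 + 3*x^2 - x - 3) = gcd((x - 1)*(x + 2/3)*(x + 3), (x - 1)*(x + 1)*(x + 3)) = x^2 + 2*x - 3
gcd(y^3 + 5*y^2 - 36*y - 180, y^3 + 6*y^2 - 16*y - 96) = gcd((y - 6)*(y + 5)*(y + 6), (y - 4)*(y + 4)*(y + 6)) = y + 6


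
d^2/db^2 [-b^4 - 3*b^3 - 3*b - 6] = 6*b*(-2*b - 3)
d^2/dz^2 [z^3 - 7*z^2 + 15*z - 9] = 6*z - 14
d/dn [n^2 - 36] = 2*n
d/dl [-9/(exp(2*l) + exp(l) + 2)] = (18*exp(l) + 9)*exp(l)/(exp(2*l) + exp(l) + 2)^2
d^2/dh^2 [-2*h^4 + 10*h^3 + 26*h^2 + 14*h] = -24*h^2 + 60*h + 52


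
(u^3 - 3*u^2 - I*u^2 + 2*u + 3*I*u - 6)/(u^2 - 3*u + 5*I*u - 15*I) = (u^2 - I*u + 2)/(u + 5*I)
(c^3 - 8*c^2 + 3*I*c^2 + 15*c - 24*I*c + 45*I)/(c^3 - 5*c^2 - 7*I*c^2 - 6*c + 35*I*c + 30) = (c^2 + 3*c*(-1 + I) - 9*I)/(c^2 - 7*I*c - 6)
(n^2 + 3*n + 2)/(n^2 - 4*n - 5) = (n + 2)/(n - 5)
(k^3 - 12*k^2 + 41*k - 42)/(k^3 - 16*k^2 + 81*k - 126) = (k - 2)/(k - 6)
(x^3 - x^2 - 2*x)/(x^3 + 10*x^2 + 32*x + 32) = x*(x^2 - x - 2)/(x^3 + 10*x^2 + 32*x + 32)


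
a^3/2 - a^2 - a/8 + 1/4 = (a/2 + 1/4)*(a - 2)*(a - 1/2)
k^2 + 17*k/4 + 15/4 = (k + 5/4)*(k + 3)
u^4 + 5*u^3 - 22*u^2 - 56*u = u*(u - 4)*(u + 2)*(u + 7)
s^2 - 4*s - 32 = (s - 8)*(s + 4)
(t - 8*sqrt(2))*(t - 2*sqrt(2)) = t^2 - 10*sqrt(2)*t + 32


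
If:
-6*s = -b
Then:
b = 6*s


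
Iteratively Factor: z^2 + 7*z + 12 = (z + 3)*(z + 4)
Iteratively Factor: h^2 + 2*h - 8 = (h - 2)*(h + 4)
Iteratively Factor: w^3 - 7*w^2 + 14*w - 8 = (w - 2)*(w^2 - 5*w + 4) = (w - 4)*(w - 2)*(w - 1)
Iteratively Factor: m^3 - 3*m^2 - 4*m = (m + 1)*(m^2 - 4*m) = m*(m + 1)*(m - 4)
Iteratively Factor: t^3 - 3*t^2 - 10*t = (t - 5)*(t^2 + 2*t) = t*(t - 5)*(t + 2)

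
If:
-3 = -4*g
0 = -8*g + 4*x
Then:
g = 3/4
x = 3/2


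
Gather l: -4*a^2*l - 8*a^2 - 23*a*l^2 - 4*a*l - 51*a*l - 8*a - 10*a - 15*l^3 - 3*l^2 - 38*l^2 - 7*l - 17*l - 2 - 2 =-8*a^2 - 18*a - 15*l^3 + l^2*(-23*a - 41) + l*(-4*a^2 - 55*a - 24) - 4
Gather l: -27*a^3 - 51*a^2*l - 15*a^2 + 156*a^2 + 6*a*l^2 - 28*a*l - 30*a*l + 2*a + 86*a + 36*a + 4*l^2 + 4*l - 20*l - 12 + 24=-27*a^3 + 141*a^2 + 124*a + l^2*(6*a + 4) + l*(-51*a^2 - 58*a - 16) + 12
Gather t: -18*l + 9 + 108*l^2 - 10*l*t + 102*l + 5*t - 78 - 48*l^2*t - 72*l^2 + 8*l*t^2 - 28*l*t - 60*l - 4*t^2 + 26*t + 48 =36*l^2 + 24*l + t^2*(8*l - 4) + t*(-48*l^2 - 38*l + 31) - 21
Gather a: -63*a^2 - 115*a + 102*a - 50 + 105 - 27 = -63*a^2 - 13*a + 28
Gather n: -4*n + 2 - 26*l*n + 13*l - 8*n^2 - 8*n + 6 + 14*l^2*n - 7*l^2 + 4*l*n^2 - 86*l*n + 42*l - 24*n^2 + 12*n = -7*l^2 + 55*l + n^2*(4*l - 32) + n*(14*l^2 - 112*l) + 8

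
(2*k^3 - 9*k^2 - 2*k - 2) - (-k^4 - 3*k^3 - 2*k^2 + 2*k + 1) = k^4 + 5*k^3 - 7*k^2 - 4*k - 3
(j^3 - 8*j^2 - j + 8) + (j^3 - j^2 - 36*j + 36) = 2*j^3 - 9*j^2 - 37*j + 44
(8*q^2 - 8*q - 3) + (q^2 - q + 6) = 9*q^2 - 9*q + 3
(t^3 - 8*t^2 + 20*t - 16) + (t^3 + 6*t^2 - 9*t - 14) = 2*t^3 - 2*t^2 + 11*t - 30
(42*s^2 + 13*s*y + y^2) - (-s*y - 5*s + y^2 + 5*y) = 42*s^2 + 14*s*y + 5*s - 5*y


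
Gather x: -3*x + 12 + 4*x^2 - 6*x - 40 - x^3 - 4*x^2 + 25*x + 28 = -x^3 + 16*x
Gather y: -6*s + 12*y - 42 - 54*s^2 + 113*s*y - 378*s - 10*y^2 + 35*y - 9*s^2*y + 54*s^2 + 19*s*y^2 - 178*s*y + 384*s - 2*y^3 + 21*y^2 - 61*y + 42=-2*y^3 + y^2*(19*s + 11) + y*(-9*s^2 - 65*s - 14)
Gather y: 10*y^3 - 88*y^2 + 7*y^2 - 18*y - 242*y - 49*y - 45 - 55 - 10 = 10*y^3 - 81*y^2 - 309*y - 110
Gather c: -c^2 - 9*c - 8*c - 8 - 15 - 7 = -c^2 - 17*c - 30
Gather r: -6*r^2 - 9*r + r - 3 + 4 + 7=-6*r^2 - 8*r + 8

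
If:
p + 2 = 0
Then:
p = -2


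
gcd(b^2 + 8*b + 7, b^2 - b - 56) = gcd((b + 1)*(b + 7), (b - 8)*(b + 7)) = b + 7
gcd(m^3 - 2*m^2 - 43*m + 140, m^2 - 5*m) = m - 5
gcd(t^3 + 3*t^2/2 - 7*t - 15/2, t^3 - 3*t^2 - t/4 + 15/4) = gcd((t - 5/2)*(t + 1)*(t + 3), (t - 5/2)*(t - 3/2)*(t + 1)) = t^2 - 3*t/2 - 5/2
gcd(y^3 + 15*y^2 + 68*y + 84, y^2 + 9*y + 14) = y^2 + 9*y + 14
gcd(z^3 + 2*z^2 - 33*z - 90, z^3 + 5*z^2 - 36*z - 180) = z^2 - z - 30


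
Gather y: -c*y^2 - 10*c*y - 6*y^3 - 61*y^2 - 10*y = -6*y^3 + y^2*(-c - 61) + y*(-10*c - 10)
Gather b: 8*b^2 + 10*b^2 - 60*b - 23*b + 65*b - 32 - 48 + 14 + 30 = 18*b^2 - 18*b - 36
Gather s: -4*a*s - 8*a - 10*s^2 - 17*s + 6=-8*a - 10*s^2 + s*(-4*a - 17) + 6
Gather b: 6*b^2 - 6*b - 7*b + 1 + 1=6*b^2 - 13*b + 2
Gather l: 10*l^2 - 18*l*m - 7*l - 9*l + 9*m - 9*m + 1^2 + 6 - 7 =10*l^2 + l*(-18*m - 16)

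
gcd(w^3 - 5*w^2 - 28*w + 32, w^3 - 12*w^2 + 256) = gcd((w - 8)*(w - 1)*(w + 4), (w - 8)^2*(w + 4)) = w^2 - 4*w - 32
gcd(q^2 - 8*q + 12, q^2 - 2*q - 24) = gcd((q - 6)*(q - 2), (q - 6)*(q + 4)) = q - 6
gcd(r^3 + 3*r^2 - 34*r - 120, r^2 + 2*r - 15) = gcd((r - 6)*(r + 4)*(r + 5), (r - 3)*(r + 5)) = r + 5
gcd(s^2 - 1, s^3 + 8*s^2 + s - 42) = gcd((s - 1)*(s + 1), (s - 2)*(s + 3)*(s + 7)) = 1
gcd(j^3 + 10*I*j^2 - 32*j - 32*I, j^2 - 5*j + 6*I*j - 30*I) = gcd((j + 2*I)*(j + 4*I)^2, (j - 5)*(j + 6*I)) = 1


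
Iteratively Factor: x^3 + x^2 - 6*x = (x + 3)*(x^2 - 2*x) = x*(x + 3)*(x - 2)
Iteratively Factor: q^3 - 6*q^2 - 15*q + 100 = (q - 5)*(q^2 - q - 20) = (q - 5)*(q + 4)*(q - 5)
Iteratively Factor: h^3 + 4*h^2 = (h + 4)*(h^2) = h*(h + 4)*(h)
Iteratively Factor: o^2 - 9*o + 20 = (o - 4)*(o - 5)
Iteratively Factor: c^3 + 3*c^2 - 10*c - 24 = (c + 4)*(c^2 - c - 6) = (c + 2)*(c + 4)*(c - 3)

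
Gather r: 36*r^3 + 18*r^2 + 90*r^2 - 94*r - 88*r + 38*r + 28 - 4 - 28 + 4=36*r^3 + 108*r^2 - 144*r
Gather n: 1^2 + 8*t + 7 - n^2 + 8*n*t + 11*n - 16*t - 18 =-n^2 + n*(8*t + 11) - 8*t - 10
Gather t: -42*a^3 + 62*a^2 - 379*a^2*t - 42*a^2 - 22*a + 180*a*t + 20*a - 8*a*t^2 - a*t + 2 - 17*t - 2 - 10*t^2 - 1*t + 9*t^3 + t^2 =-42*a^3 + 20*a^2 - 2*a + 9*t^3 + t^2*(-8*a - 9) + t*(-379*a^2 + 179*a - 18)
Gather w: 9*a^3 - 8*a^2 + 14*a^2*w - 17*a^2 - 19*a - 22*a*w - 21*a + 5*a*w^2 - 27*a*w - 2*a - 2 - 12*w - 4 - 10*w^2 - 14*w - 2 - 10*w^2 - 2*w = 9*a^3 - 25*a^2 - 42*a + w^2*(5*a - 20) + w*(14*a^2 - 49*a - 28) - 8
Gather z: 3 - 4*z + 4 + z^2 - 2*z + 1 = z^2 - 6*z + 8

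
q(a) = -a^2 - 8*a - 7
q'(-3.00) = -2.00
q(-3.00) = 8.00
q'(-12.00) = 16.00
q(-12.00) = -55.00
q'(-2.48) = -3.04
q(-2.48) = 6.69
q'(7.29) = -22.58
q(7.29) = -118.46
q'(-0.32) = -7.36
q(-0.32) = -4.54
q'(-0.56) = -6.88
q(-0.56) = -2.83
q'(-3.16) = -1.68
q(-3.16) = 8.29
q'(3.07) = -14.14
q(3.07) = -40.98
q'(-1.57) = -4.86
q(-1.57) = 3.10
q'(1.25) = -10.50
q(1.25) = -18.56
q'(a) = -2*a - 8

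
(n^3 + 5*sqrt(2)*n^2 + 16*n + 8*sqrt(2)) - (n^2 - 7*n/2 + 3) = n^3 - n^2 + 5*sqrt(2)*n^2 + 39*n/2 - 3 + 8*sqrt(2)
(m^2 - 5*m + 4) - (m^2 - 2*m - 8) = 12 - 3*m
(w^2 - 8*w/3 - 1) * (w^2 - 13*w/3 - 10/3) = w^4 - 7*w^3 + 65*w^2/9 + 119*w/9 + 10/3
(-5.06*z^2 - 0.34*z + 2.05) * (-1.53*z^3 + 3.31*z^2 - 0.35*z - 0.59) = 7.7418*z^5 - 16.2284*z^4 - 2.4909*z^3 + 9.8899*z^2 - 0.5169*z - 1.2095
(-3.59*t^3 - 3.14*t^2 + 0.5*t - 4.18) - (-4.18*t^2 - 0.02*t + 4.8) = -3.59*t^3 + 1.04*t^2 + 0.52*t - 8.98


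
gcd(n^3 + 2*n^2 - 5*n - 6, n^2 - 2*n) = n - 2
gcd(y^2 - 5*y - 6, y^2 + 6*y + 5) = y + 1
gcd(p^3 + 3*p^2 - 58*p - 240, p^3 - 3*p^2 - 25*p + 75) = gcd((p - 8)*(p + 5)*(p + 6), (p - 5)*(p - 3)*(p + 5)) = p + 5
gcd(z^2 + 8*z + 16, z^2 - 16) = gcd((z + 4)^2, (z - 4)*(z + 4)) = z + 4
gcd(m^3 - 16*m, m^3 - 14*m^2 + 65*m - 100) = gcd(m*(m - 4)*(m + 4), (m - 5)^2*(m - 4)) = m - 4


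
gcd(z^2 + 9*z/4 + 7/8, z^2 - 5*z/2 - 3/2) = z + 1/2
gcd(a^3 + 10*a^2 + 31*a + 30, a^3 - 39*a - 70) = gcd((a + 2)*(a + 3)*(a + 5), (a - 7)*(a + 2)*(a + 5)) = a^2 + 7*a + 10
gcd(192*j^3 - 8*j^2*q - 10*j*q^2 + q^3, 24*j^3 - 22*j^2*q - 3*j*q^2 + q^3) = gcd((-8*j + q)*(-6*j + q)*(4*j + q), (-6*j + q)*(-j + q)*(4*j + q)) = -24*j^2 - 2*j*q + q^2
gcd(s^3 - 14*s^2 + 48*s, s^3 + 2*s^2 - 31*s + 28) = 1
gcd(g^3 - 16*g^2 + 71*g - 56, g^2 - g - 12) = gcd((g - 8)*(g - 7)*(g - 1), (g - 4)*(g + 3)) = 1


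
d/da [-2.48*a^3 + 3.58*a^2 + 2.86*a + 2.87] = -7.44*a^2 + 7.16*a + 2.86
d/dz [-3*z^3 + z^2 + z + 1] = -9*z^2 + 2*z + 1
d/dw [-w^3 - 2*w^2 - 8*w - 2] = -3*w^2 - 4*w - 8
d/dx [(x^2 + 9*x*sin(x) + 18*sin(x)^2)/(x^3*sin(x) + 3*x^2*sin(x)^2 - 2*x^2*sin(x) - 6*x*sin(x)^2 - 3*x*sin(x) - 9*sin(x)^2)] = (-x^3*cos(x) - x^2*sin(x) + 2*x^2*cos(x) - 12*x*sin(x)^2 + 3*x*cos(x) + 12*sin(x)^2 - 3*sin(x))/((x^4 - 4*x^3 - 2*x^2 + 12*x + 9)*sin(x)^2)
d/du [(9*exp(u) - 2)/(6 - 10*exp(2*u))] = (45*exp(2*u) - 20*exp(u) + 27)*exp(u)/(2*(25*exp(4*u) - 30*exp(2*u) + 9))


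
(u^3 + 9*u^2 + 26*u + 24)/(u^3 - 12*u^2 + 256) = (u^2 + 5*u + 6)/(u^2 - 16*u + 64)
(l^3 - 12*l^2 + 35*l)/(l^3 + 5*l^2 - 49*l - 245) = l*(l - 5)/(l^2 + 12*l + 35)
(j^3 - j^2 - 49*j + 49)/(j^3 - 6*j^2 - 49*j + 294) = (j - 1)/(j - 6)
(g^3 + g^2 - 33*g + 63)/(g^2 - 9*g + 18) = (g^2 + 4*g - 21)/(g - 6)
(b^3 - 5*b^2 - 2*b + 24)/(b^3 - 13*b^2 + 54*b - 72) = (b + 2)/(b - 6)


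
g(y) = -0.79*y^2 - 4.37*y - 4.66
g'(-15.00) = 19.33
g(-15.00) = -116.86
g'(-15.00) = 19.33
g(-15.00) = -116.86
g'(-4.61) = 2.91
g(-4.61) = -1.30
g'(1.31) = -6.44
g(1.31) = -11.74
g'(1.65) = -6.98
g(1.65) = -14.02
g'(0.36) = -4.94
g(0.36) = -6.34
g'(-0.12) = -4.18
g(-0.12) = -4.15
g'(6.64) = -14.86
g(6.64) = -68.51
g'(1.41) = -6.60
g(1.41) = -12.39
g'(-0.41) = -3.72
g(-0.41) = -3.00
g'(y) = -1.58*y - 4.37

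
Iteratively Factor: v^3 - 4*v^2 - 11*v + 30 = (v + 3)*(v^2 - 7*v + 10) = (v - 5)*(v + 3)*(v - 2)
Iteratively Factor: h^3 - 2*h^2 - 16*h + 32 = (h - 2)*(h^2 - 16) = (h - 2)*(h + 4)*(h - 4)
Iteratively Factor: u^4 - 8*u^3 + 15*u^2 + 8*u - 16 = (u - 4)*(u^3 - 4*u^2 - u + 4) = (u - 4)*(u + 1)*(u^2 - 5*u + 4) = (u - 4)^2*(u + 1)*(u - 1)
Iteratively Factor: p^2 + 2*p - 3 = (p - 1)*(p + 3)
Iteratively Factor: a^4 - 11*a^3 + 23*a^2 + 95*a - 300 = (a - 5)*(a^3 - 6*a^2 - 7*a + 60) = (a - 5)*(a - 4)*(a^2 - 2*a - 15) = (a - 5)*(a - 4)*(a + 3)*(a - 5)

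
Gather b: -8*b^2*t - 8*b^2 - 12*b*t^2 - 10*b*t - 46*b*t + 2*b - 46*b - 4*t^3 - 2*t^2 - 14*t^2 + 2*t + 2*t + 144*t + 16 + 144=b^2*(-8*t - 8) + b*(-12*t^2 - 56*t - 44) - 4*t^3 - 16*t^2 + 148*t + 160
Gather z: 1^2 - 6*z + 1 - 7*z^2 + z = -7*z^2 - 5*z + 2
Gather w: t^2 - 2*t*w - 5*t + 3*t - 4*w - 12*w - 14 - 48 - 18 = t^2 - 2*t + w*(-2*t - 16) - 80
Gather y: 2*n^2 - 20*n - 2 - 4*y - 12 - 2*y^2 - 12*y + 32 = 2*n^2 - 20*n - 2*y^2 - 16*y + 18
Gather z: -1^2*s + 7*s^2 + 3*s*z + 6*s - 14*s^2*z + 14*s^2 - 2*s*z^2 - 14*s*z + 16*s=21*s^2 - 2*s*z^2 + 21*s + z*(-14*s^2 - 11*s)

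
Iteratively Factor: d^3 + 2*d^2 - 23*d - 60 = (d + 3)*(d^2 - d - 20) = (d + 3)*(d + 4)*(d - 5)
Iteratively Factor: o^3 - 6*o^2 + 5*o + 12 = (o + 1)*(o^2 - 7*o + 12) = (o - 3)*(o + 1)*(o - 4)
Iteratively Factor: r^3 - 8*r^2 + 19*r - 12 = (r - 1)*(r^2 - 7*r + 12) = (r - 4)*(r - 1)*(r - 3)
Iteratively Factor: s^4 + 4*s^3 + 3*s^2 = (s)*(s^3 + 4*s^2 + 3*s) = s*(s + 3)*(s^2 + s) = s*(s + 1)*(s + 3)*(s)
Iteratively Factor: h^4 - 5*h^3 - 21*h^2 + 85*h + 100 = (h + 1)*(h^3 - 6*h^2 - 15*h + 100) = (h - 5)*(h + 1)*(h^2 - h - 20) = (h - 5)*(h + 1)*(h + 4)*(h - 5)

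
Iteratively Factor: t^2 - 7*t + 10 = (t - 2)*(t - 5)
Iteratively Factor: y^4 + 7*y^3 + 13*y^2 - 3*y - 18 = (y + 3)*(y^3 + 4*y^2 + y - 6) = (y + 2)*(y + 3)*(y^2 + 2*y - 3) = (y + 2)*(y + 3)^2*(y - 1)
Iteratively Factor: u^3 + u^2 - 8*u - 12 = (u + 2)*(u^2 - u - 6) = (u - 3)*(u + 2)*(u + 2)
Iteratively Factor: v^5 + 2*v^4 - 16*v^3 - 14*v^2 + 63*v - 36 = (v - 1)*(v^4 + 3*v^3 - 13*v^2 - 27*v + 36) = (v - 1)*(v + 3)*(v^3 - 13*v + 12) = (v - 1)*(v + 3)*(v + 4)*(v^2 - 4*v + 3) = (v - 1)^2*(v + 3)*(v + 4)*(v - 3)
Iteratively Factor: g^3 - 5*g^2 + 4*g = (g)*(g^2 - 5*g + 4) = g*(g - 4)*(g - 1)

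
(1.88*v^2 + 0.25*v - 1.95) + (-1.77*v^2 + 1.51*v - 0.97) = 0.11*v^2 + 1.76*v - 2.92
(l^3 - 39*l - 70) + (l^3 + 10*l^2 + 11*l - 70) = 2*l^3 + 10*l^2 - 28*l - 140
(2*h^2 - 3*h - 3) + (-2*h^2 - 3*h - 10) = -6*h - 13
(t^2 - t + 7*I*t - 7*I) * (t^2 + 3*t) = t^4 + 2*t^3 + 7*I*t^3 - 3*t^2 + 14*I*t^2 - 21*I*t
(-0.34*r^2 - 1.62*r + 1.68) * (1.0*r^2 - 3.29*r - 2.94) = -0.34*r^4 - 0.5014*r^3 + 8.0094*r^2 - 0.764399999999999*r - 4.9392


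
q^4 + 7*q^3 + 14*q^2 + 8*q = q*(q + 1)*(q + 2)*(q + 4)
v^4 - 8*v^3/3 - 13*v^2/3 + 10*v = v*(v - 3)*(v - 5/3)*(v + 2)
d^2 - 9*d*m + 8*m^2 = (d - 8*m)*(d - m)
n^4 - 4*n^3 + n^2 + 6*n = n*(n - 3)*(n - 2)*(n + 1)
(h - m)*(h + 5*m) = h^2 + 4*h*m - 5*m^2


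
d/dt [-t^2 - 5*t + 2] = -2*t - 5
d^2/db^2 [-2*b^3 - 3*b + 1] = -12*b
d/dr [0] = 0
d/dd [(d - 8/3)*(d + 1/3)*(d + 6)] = 3*d^2 + 22*d/3 - 134/9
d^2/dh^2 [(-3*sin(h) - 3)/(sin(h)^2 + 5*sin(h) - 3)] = 3*(sin(h)^5 - sin(h)^4 + 31*sin(h)^3 + 46*sin(h)^2 - 24*sin(h) - 86)/(sin(h)^2 + 5*sin(h) - 3)^3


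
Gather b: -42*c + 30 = 30 - 42*c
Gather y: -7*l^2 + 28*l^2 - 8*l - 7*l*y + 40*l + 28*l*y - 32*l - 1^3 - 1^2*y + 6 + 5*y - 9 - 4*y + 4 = 21*l^2 + 21*l*y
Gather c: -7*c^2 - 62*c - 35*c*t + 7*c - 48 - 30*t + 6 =-7*c^2 + c*(-35*t - 55) - 30*t - 42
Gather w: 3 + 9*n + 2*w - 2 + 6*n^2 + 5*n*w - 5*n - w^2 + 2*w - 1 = 6*n^2 + 4*n - w^2 + w*(5*n + 4)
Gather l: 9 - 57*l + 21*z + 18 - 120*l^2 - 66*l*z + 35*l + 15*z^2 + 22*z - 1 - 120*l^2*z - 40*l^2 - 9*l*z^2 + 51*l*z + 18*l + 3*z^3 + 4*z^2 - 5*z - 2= l^2*(-120*z - 160) + l*(-9*z^2 - 15*z - 4) + 3*z^3 + 19*z^2 + 38*z + 24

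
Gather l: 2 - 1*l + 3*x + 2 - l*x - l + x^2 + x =l*(-x - 2) + x^2 + 4*x + 4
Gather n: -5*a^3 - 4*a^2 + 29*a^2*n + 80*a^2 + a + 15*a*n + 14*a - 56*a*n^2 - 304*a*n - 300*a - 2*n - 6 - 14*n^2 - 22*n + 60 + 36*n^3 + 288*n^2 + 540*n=-5*a^3 + 76*a^2 - 285*a + 36*n^3 + n^2*(274 - 56*a) + n*(29*a^2 - 289*a + 516) + 54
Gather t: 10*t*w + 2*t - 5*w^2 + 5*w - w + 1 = t*(10*w + 2) - 5*w^2 + 4*w + 1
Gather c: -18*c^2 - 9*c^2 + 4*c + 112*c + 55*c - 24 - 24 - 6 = -27*c^2 + 171*c - 54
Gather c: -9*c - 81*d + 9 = -9*c - 81*d + 9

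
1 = 1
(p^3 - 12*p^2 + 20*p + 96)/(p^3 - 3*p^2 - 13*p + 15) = (p^3 - 12*p^2 + 20*p + 96)/(p^3 - 3*p^2 - 13*p + 15)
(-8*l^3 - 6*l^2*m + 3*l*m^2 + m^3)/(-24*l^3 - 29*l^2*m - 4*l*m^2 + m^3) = (8*l^2 - 2*l*m - m^2)/(24*l^2 + 5*l*m - m^2)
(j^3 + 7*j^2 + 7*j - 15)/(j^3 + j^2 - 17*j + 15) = (j + 3)/(j - 3)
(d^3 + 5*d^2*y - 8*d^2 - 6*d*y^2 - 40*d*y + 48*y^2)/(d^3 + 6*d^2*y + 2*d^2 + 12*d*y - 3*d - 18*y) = (d^2 - d*y - 8*d + 8*y)/(d^2 + 2*d - 3)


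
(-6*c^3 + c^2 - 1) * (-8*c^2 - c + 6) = 48*c^5 - 2*c^4 - 37*c^3 + 14*c^2 + c - 6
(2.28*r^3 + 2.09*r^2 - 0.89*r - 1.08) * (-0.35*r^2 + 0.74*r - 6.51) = -0.798*r^5 + 0.9557*r^4 - 12.9847*r^3 - 13.8865*r^2 + 4.9947*r + 7.0308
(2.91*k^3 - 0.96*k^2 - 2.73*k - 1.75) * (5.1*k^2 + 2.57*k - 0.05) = 14.841*k^5 + 2.5827*k^4 - 16.5357*k^3 - 15.8931*k^2 - 4.361*k + 0.0875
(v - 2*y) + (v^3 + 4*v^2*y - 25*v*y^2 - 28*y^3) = v^3 + 4*v^2*y - 25*v*y^2 + v - 28*y^3 - 2*y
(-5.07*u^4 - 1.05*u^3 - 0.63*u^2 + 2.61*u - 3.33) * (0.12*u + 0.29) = -0.6084*u^5 - 1.5963*u^4 - 0.3801*u^3 + 0.1305*u^2 + 0.3573*u - 0.9657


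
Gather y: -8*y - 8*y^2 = -8*y^2 - 8*y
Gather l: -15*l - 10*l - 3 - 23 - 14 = -25*l - 40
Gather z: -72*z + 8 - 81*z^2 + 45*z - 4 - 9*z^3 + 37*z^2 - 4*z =-9*z^3 - 44*z^2 - 31*z + 4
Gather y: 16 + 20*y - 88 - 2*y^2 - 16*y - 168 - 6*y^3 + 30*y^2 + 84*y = -6*y^3 + 28*y^2 + 88*y - 240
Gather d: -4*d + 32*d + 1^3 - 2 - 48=28*d - 49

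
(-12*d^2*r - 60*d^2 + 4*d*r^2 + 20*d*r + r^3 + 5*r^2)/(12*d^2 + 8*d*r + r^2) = (-2*d*r - 10*d + r^2 + 5*r)/(2*d + r)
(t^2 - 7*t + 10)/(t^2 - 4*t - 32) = (-t^2 + 7*t - 10)/(-t^2 + 4*t + 32)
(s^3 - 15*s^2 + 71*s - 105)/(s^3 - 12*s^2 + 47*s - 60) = (s - 7)/(s - 4)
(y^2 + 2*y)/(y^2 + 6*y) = (y + 2)/(y + 6)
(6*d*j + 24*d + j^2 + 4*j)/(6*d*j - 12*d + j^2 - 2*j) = (j + 4)/(j - 2)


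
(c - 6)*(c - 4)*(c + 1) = c^3 - 9*c^2 + 14*c + 24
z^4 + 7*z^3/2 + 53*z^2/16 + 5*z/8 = z*(z + 1/4)*(z + 5/4)*(z + 2)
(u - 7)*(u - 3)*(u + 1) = u^3 - 9*u^2 + 11*u + 21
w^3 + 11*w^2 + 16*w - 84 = (w - 2)*(w + 6)*(w + 7)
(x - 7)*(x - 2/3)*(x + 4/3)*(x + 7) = x^4 + 2*x^3/3 - 449*x^2/9 - 98*x/3 + 392/9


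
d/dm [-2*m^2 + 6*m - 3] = 6 - 4*m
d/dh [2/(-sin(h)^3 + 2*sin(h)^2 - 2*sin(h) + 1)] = 2*(3*sin(h)^2 - 4*sin(h) + 2)*cos(h)/((sin(h) - 1)^2*(sin(h)^2 - sin(h) + 1)^2)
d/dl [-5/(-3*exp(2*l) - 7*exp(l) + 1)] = (-30*exp(l) - 35)*exp(l)/(3*exp(2*l) + 7*exp(l) - 1)^2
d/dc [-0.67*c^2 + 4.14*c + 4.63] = 4.14 - 1.34*c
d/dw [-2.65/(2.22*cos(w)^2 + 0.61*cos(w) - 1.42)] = -(11.766*cos(w) + 1.6165)*sin(w)/(2.22*cos(w)^2 + 0.61*cos(w) - 1.42)^2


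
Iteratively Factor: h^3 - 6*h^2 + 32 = (h - 4)*(h^2 - 2*h - 8) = (h - 4)*(h + 2)*(h - 4)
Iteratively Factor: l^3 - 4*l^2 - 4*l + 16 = (l - 2)*(l^2 - 2*l - 8) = (l - 2)*(l + 2)*(l - 4)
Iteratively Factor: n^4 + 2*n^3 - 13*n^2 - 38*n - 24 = (n + 1)*(n^3 + n^2 - 14*n - 24) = (n + 1)*(n + 2)*(n^2 - n - 12) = (n - 4)*(n + 1)*(n + 2)*(n + 3)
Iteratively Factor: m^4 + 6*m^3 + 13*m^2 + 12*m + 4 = (m + 2)*(m^3 + 4*m^2 + 5*m + 2) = (m + 1)*(m + 2)*(m^2 + 3*m + 2) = (m + 1)^2*(m + 2)*(m + 2)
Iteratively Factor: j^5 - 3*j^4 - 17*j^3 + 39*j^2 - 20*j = (j + 4)*(j^4 - 7*j^3 + 11*j^2 - 5*j) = (j - 1)*(j + 4)*(j^3 - 6*j^2 + 5*j) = (j - 1)^2*(j + 4)*(j^2 - 5*j) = (j - 5)*(j - 1)^2*(j + 4)*(j)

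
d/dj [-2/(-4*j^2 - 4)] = -j/(j^2 + 1)^2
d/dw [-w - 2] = -1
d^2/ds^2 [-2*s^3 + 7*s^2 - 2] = 14 - 12*s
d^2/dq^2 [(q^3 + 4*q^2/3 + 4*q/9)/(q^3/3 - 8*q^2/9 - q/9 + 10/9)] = 2*(324*q^6 + 189*q^5 - 1800*q^4 - 1619*q^3 + 1890*q^2 + 3660*q + 1240)/(27*q^9 - 216*q^8 + 549*q^7 - 98*q^6 - 1623*q^5 + 1716*q^4 + 1379*q^3 - 2370*q^2 - 300*q + 1000)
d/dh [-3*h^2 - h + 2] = -6*h - 1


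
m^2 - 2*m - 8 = (m - 4)*(m + 2)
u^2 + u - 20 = (u - 4)*(u + 5)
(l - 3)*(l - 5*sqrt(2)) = l^2 - 5*sqrt(2)*l - 3*l + 15*sqrt(2)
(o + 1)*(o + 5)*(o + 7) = o^3 + 13*o^2 + 47*o + 35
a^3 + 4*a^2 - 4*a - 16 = (a - 2)*(a + 2)*(a + 4)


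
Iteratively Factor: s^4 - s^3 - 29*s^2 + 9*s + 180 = (s - 3)*(s^3 + 2*s^2 - 23*s - 60) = (s - 5)*(s - 3)*(s^2 + 7*s + 12) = (s - 5)*(s - 3)*(s + 4)*(s + 3)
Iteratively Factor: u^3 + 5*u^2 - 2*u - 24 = (u + 4)*(u^2 + u - 6) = (u - 2)*(u + 4)*(u + 3)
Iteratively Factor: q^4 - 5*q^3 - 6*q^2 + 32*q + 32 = (q + 1)*(q^3 - 6*q^2 + 32) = (q - 4)*(q + 1)*(q^2 - 2*q - 8) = (q - 4)*(q + 1)*(q + 2)*(q - 4)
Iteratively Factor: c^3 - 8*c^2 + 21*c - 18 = (c - 2)*(c^2 - 6*c + 9) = (c - 3)*(c - 2)*(c - 3)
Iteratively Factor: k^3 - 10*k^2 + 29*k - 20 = (k - 4)*(k^2 - 6*k + 5) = (k - 4)*(k - 1)*(k - 5)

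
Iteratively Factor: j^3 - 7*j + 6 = (j - 1)*(j^2 + j - 6) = (j - 2)*(j - 1)*(j + 3)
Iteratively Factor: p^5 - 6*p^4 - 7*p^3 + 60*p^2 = (p + 3)*(p^4 - 9*p^3 + 20*p^2) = (p - 4)*(p + 3)*(p^3 - 5*p^2) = p*(p - 4)*(p + 3)*(p^2 - 5*p) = p^2*(p - 4)*(p + 3)*(p - 5)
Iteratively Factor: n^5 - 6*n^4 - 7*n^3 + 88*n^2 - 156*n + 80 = (n - 2)*(n^4 - 4*n^3 - 15*n^2 + 58*n - 40) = (n - 2)^2*(n^3 - 2*n^2 - 19*n + 20) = (n - 5)*(n - 2)^2*(n^2 + 3*n - 4) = (n - 5)*(n - 2)^2*(n + 4)*(n - 1)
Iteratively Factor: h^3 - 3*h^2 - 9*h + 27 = (h - 3)*(h^2 - 9) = (h - 3)^2*(h + 3)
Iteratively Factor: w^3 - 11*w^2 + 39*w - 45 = (w - 3)*(w^2 - 8*w + 15) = (w - 5)*(w - 3)*(w - 3)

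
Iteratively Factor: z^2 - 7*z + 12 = (z - 3)*(z - 4)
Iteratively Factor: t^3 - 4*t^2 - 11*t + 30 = (t + 3)*(t^2 - 7*t + 10) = (t - 2)*(t + 3)*(t - 5)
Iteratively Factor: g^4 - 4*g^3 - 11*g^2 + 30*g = (g - 2)*(g^3 - 2*g^2 - 15*g) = g*(g - 2)*(g^2 - 2*g - 15) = g*(g - 2)*(g + 3)*(g - 5)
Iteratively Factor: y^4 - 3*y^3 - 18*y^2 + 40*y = (y - 2)*(y^3 - y^2 - 20*y) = y*(y - 2)*(y^2 - y - 20) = y*(y - 2)*(y + 4)*(y - 5)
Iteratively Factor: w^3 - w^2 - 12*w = (w - 4)*(w^2 + 3*w) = w*(w - 4)*(w + 3)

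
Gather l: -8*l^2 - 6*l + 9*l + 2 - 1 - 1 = -8*l^2 + 3*l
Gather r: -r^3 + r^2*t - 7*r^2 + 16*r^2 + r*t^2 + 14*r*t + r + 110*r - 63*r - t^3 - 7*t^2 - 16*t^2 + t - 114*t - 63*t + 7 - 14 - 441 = -r^3 + r^2*(t + 9) + r*(t^2 + 14*t + 48) - t^3 - 23*t^2 - 176*t - 448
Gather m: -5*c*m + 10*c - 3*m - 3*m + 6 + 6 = 10*c + m*(-5*c - 6) + 12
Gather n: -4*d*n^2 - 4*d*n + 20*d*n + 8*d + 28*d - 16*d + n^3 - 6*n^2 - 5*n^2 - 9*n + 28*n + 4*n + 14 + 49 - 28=20*d + n^3 + n^2*(-4*d - 11) + n*(16*d + 23) + 35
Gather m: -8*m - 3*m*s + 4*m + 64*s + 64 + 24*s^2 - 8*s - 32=m*(-3*s - 4) + 24*s^2 + 56*s + 32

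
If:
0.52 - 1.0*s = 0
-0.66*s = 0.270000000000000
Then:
No Solution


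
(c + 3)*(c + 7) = c^2 + 10*c + 21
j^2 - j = j*(j - 1)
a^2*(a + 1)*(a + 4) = a^4 + 5*a^3 + 4*a^2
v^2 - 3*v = v*(v - 3)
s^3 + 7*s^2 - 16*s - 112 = (s - 4)*(s + 4)*(s + 7)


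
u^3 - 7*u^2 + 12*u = u*(u - 4)*(u - 3)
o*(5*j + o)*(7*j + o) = 35*j^2*o + 12*j*o^2 + o^3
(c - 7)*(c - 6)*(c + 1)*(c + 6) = c^4 - 6*c^3 - 43*c^2 + 216*c + 252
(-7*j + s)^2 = 49*j^2 - 14*j*s + s^2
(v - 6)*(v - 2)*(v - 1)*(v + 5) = v^4 - 4*v^3 - 25*v^2 + 88*v - 60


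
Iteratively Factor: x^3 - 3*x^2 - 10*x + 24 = (x - 4)*(x^2 + x - 6) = (x - 4)*(x - 2)*(x + 3)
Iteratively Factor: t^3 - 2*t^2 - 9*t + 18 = (t - 2)*(t^2 - 9) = (t - 2)*(t + 3)*(t - 3)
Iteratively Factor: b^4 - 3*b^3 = (b)*(b^3 - 3*b^2) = b^2*(b^2 - 3*b) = b^3*(b - 3)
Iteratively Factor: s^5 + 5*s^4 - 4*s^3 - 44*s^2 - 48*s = (s + 2)*(s^4 + 3*s^3 - 10*s^2 - 24*s) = (s - 3)*(s + 2)*(s^3 + 6*s^2 + 8*s) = (s - 3)*(s + 2)^2*(s^2 + 4*s) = (s - 3)*(s + 2)^2*(s + 4)*(s)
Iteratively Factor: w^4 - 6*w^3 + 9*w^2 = (w)*(w^3 - 6*w^2 + 9*w) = w*(w - 3)*(w^2 - 3*w) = w^2*(w - 3)*(w - 3)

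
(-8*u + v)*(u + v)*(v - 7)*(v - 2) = -8*u^2*v^2 + 72*u^2*v - 112*u^2 - 7*u*v^3 + 63*u*v^2 - 98*u*v + v^4 - 9*v^3 + 14*v^2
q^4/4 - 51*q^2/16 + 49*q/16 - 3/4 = (q/4 + 1)*(q - 3)*(q - 1/2)^2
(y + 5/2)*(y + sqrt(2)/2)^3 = y^4 + 3*sqrt(2)*y^3/2 + 5*y^3/2 + 3*y^2/2 + 15*sqrt(2)*y^2/4 + sqrt(2)*y/4 + 15*y/4 + 5*sqrt(2)/8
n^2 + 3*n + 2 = (n + 1)*(n + 2)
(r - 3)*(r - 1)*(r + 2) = r^3 - 2*r^2 - 5*r + 6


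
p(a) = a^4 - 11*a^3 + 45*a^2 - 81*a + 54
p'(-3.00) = -756.00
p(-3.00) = 1080.00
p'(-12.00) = -12825.00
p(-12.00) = 47250.00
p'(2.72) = 0.15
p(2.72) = -0.02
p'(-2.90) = -717.09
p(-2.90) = 1006.36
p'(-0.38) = -120.18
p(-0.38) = 91.90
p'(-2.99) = -752.05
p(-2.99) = 1072.46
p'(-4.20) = -1337.47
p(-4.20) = 2314.14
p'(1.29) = -11.23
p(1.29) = 3.55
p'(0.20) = -64.29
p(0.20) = 39.51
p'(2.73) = 0.14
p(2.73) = -0.01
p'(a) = 4*a^3 - 33*a^2 + 90*a - 81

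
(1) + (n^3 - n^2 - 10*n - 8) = n^3 - n^2 - 10*n - 7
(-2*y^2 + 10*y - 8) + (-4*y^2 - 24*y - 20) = -6*y^2 - 14*y - 28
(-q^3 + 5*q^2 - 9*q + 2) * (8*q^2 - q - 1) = -8*q^5 + 41*q^4 - 76*q^3 + 20*q^2 + 7*q - 2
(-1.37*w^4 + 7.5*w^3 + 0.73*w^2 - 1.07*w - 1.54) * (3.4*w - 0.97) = -4.658*w^5 + 26.8289*w^4 - 4.793*w^3 - 4.3461*w^2 - 4.1981*w + 1.4938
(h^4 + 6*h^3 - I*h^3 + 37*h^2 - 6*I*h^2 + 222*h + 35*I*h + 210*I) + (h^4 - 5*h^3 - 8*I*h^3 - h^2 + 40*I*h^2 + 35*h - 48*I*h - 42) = 2*h^4 + h^3 - 9*I*h^3 + 36*h^2 + 34*I*h^2 + 257*h - 13*I*h - 42 + 210*I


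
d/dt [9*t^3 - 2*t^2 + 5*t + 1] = 27*t^2 - 4*t + 5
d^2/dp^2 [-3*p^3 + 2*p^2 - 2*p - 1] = 4 - 18*p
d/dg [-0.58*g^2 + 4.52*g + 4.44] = 4.52 - 1.16*g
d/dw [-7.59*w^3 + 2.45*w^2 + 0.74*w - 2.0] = -22.77*w^2 + 4.9*w + 0.74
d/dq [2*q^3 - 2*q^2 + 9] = 2*q*(3*q - 2)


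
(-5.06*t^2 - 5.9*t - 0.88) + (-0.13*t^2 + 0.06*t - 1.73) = -5.19*t^2 - 5.84*t - 2.61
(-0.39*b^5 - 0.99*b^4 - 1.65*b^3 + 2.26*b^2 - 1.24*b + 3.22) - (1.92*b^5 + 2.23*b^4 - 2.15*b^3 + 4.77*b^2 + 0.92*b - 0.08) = -2.31*b^5 - 3.22*b^4 + 0.5*b^3 - 2.51*b^2 - 2.16*b + 3.3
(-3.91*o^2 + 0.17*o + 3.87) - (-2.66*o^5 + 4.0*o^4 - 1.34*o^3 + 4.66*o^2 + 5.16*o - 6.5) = 2.66*o^5 - 4.0*o^4 + 1.34*o^3 - 8.57*o^2 - 4.99*o + 10.37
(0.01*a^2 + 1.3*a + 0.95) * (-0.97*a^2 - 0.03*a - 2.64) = -0.0097*a^4 - 1.2613*a^3 - 0.9869*a^2 - 3.4605*a - 2.508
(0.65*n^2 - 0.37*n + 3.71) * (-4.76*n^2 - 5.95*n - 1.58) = -3.094*n^4 - 2.1063*n^3 - 16.4851*n^2 - 21.4899*n - 5.8618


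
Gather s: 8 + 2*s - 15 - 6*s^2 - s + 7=-6*s^2 + s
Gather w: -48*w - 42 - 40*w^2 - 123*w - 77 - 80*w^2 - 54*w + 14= -120*w^2 - 225*w - 105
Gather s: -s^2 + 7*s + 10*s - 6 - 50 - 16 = -s^2 + 17*s - 72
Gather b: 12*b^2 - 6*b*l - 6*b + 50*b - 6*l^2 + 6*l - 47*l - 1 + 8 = 12*b^2 + b*(44 - 6*l) - 6*l^2 - 41*l + 7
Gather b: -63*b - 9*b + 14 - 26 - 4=-72*b - 16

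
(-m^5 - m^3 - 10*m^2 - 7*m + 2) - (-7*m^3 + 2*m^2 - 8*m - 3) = -m^5 + 6*m^3 - 12*m^2 + m + 5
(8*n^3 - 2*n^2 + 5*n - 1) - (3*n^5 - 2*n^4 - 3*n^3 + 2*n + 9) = -3*n^5 + 2*n^4 + 11*n^3 - 2*n^2 + 3*n - 10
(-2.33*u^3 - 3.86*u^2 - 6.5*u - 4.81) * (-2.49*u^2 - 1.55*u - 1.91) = 5.8017*u^5 + 13.2229*u^4 + 26.6183*u^3 + 29.4245*u^2 + 19.8705*u + 9.1871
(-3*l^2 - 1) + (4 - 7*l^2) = 3 - 10*l^2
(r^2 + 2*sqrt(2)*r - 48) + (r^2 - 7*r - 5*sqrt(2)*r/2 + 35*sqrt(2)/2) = 2*r^2 - 7*r - sqrt(2)*r/2 - 48 + 35*sqrt(2)/2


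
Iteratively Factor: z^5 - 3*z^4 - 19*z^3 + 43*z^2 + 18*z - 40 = (z - 1)*(z^4 - 2*z^3 - 21*z^2 + 22*z + 40) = (z - 1)*(z + 1)*(z^3 - 3*z^2 - 18*z + 40) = (z - 1)*(z + 1)*(z + 4)*(z^2 - 7*z + 10) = (z - 5)*(z - 1)*(z + 1)*(z + 4)*(z - 2)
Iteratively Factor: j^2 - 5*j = (j)*(j - 5)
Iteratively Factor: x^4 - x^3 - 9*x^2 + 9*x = (x)*(x^3 - x^2 - 9*x + 9) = x*(x - 1)*(x^2 - 9) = x*(x - 1)*(x + 3)*(x - 3)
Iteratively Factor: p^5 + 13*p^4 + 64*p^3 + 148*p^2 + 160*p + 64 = (p + 4)*(p^4 + 9*p^3 + 28*p^2 + 36*p + 16) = (p + 2)*(p + 4)*(p^3 + 7*p^2 + 14*p + 8) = (p + 1)*(p + 2)*(p + 4)*(p^2 + 6*p + 8) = (p + 1)*(p + 2)^2*(p + 4)*(p + 4)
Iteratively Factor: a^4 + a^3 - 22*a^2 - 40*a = (a + 4)*(a^3 - 3*a^2 - 10*a) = (a - 5)*(a + 4)*(a^2 + 2*a) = a*(a - 5)*(a + 4)*(a + 2)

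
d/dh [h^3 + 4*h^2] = h*(3*h + 8)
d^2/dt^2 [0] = 0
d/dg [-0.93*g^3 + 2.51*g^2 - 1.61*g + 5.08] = -2.79*g^2 + 5.02*g - 1.61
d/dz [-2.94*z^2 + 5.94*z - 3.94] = 5.94 - 5.88*z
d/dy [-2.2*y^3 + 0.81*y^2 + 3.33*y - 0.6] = -6.6*y^2 + 1.62*y + 3.33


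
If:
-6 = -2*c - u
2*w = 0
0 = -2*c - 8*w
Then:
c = 0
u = 6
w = 0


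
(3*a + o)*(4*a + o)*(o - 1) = 12*a^2*o - 12*a^2 + 7*a*o^2 - 7*a*o + o^3 - o^2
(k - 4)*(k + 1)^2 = k^3 - 2*k^2 - 7*k - 4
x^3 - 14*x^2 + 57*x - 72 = (x - 8)*(x - 3)^2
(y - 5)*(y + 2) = y^2 - 3*y - 10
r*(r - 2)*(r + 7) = r^3 + 5*r^2 - 14*r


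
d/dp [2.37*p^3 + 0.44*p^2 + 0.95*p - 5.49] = 7.11*p^2 + 0.88*p + 0.95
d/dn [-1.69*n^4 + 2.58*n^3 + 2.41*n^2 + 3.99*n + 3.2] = -6.76*n^3 + 7.74*n^2 + 4.82*n + 3.99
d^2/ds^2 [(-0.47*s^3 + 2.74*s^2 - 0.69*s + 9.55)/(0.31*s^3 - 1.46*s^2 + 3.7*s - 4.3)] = (1.11022302462516e-16*s^7 + 0.101184000000002*s^6 + 2.836686*s^5 - 13.487976*s^4 + 3.25353200000006*s^3 + 118.48242*s^2 - 259.30458*s + 220.9386)/(0.029791*s^9 - 0.420918*s^8 + 3.049098*s^7 - 14.399546*s^6 + 48.06954*s^5 - 117.05244*s^4 + 207.2203*s^3 - 257.5872*s^2 + 205.239*s - 79.507)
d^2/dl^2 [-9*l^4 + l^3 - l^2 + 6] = -108*l^2 + 6*l - 2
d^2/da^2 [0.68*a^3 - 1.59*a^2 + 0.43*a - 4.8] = 4.08*a - 3.18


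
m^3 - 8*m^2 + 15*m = m*(m - 5)*(m - 3)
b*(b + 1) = b^2 + b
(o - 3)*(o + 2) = o^2 - o - 6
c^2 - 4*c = c*(c - 4)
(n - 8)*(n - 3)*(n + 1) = n^3 - 10*n^2 + 13*n + 24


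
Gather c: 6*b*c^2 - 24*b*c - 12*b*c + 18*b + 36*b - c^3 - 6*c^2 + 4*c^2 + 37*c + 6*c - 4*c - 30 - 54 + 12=54*b - c^3 + c^2*(6*b - 2) + c*(39 - 36*b) - 72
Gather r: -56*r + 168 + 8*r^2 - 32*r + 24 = 8*r^2 - 88*r + 192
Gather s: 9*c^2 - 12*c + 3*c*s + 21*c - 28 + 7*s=9*c^2 + 9*c + s*(3*c + 7) - 28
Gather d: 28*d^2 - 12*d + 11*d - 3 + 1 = 28*d^2 - d - 2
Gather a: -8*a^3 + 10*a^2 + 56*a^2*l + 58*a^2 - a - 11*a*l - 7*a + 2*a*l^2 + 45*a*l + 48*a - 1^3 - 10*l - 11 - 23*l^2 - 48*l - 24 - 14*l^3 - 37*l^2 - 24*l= -8*a^3 + a^2*(56*l + 68) + a*(2*l^2 + 34*l + 40) - 14*l^3 - 60*l^2 - 82*l - 36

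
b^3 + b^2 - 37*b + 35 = (b - 5)*(b - 1)*(b + 7)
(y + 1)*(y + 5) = y^2 + 6*y + 5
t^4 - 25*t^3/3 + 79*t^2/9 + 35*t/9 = t*(t - 7)*(t - 5/3)*(t + 1/3)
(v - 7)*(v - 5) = v^2 - 12*v + 35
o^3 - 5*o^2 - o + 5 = (o - 5)*(o - 1)*(o + 1)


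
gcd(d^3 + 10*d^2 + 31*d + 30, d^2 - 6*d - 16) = d + 2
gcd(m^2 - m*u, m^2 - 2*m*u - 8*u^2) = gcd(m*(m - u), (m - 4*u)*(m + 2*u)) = 1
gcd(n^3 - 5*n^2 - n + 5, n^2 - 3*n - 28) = 1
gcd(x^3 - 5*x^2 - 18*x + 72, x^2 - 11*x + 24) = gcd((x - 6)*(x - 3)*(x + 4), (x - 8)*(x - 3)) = x - 3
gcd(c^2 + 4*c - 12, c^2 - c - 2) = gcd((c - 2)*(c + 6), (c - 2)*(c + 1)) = c - 2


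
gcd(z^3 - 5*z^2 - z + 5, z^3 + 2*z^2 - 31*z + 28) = z - 1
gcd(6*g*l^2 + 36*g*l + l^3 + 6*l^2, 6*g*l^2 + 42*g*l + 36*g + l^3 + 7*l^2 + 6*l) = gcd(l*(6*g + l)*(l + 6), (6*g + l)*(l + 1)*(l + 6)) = 6*g*l + 36*g + l^2 + 6*l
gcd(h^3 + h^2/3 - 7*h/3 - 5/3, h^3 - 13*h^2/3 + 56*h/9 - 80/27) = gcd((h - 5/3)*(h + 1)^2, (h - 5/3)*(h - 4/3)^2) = h - 5/3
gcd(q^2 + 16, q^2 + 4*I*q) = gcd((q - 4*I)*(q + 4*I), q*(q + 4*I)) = q + 4*I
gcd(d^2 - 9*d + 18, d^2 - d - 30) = d - 6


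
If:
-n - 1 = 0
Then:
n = -1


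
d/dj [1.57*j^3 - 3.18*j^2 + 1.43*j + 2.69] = 4.71*j^2 - 6.36*j + 1.43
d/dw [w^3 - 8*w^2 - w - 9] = 3*w^2 - 16*w - 1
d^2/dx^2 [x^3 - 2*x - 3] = 6*x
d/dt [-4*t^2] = -8*t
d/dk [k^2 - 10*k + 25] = 2*k - 10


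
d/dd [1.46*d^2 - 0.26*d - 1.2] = 2.92*d - 0.26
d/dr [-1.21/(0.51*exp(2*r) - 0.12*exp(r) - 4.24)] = (1.2342*exp(r) - 0.1452)*exp(r)/(-0.51*exp(2*r) + 0.12*exp(r) + 4.24)^2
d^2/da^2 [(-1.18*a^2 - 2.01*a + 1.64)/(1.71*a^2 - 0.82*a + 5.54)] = (-15.064074*a^3 + 95.844816*a^2 + 100.451556*a - 119.561512)/(5.000211*a^6 - 7.193286*a^5 + 52.047954*a^4 - 47.160496*a^3 + 168.623196*a^2 - 75.501336*a + 170.031464)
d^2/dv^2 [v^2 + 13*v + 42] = 2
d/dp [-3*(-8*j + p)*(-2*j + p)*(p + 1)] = -48*j^2 + 60*j*p + 30*j - 9*p^2 - 6*p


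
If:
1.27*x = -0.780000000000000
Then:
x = -0.61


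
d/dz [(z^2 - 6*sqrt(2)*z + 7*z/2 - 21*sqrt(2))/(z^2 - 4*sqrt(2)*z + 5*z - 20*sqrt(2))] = (3*z^2 + 4*sqrt(2)*z^2 + 4*sqrt(2)*z + 70*sqrt(2) + 144)/(2*(z^4 - 8*sqrt(2)*z^3 + 10*z^3 - 80*sqrt(2)*z^2 + 57*z^2 - 200*sqrt(2)*z + 320*z + 800))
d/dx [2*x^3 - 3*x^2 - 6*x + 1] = 6*x^2 - 6*x - 6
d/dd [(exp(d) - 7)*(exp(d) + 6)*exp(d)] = (3*exp(2*d) - 2*exp(d) - 42)*exp(d)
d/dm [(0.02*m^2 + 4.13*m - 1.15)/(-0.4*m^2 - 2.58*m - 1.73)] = (1.6004*m^2 - 0.9892*m - 10.1119)/(0.16*m^4 + 2.064*m^3 + 8.0404*m^2 + 8.9268*m + 2.9929)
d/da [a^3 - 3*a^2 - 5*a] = 3*a^2 - 6*a - 5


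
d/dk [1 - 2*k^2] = -4*k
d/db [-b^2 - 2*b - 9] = -2*b - 2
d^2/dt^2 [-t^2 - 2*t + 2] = -2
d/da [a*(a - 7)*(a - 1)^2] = 4*a^3 - 27*a^2 + 30*a - 7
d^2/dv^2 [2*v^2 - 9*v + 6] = 4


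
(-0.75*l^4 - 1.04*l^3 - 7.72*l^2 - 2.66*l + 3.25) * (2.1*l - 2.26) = -1.575*l^5 - 0.489*l^4 - 13.8616*l^3 + 11.8612*l^2 + 12.8366*l - 7.345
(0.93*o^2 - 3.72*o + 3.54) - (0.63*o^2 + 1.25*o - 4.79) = 0.3*o^2 - 4.97*o + 8.33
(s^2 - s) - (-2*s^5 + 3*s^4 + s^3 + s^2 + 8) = 2*s^5 - 3*s^4 - s^3 - s - 8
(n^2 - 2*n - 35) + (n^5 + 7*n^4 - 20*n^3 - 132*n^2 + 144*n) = n^5 + 7*n^4 - 20*n^3 - 131*n^2 + 142*n - 35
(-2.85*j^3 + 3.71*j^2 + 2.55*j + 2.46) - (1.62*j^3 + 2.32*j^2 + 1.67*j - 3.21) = -4.47*j^3 + 1.39*j^2 + 0.88*j + 5.67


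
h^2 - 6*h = h*(h - 6)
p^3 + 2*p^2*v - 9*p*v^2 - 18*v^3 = (p - 3*v)*(p + 2*v)*(p + 3*v)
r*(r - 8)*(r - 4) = r^3 - 12*r^2 + 32*r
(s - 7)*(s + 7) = s^2 - 49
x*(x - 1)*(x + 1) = x^3 - x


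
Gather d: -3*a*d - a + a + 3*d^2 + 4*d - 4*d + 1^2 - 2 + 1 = -3*a*d + 3*d^2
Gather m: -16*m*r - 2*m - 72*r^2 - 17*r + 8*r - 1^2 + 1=m*(-16*r - 2) - 72*r^2 - 9*r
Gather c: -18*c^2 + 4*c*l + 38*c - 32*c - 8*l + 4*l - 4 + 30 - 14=-18*c^2 + c*(4*l + 6) - 4*l + 12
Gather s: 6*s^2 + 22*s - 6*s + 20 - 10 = 6*s^2 + 16*s + 10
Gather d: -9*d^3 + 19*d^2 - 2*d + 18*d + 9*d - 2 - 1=-9*d^3 + 19*d^2 + 25*d - 3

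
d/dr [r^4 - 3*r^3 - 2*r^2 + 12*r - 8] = 4*r^3 - 9*r^2 - 4*r + 12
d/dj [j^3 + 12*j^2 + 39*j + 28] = 3*j^2 + 24*j + 39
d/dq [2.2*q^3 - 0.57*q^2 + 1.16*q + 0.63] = 6.6*q^2 - 1.14*q + 1.16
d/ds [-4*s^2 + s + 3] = 1 - 8*s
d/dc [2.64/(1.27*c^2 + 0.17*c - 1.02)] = (-6.7056*c - 0.4488)/(1.27*c^2 + 0.17*c - 1.02)^2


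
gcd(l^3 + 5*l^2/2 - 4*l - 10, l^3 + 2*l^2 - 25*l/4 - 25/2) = l^2 + 9*l/2 + 5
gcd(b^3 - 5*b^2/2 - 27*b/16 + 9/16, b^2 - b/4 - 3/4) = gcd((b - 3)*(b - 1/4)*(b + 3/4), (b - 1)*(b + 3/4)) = b + 3/4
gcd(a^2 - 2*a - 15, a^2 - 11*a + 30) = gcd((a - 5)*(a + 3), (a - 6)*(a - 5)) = a - 5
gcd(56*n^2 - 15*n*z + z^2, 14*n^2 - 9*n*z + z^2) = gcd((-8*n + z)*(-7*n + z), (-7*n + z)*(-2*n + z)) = -7*n + z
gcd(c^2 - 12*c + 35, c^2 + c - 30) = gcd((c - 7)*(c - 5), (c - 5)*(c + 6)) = c - 5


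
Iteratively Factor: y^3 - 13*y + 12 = (y + 4)*(y^2 - 4*y + 3) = (y - 3)*(y + 4)*(y - 1)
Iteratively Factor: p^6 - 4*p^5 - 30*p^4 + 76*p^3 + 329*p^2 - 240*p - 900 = (p + 3)*(p^5 - 7*p^4 - 9*p^3 + 103*p^2 + 20*p - 300) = (p + 2)*(p + 3)*(p^4 - 9*p^3 + 9*p^2 + 85*p - 150) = (p - 2)*(p + 2)*(p + 3)*(p^3 - 7*p^2 - 5*p + 75) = (p - 5)*(p - 2)*(p + 2)*(p + 3)*(p^2 - 2*p - 15) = (p - 5)*(p - 2)*(p + 2)*(p + 3)^2*(p - 5)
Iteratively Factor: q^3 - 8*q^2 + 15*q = (q - 3)*(q^2 - 5*q) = q*(q - 3)*(q - 5)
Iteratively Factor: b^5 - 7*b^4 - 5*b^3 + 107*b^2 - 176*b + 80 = (b - 1)*(b^4 - 6*b^3 - 11*b^2 + 96*b - 80) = (b - 1)^2*(b^3 - 5*b^2 - 16*b + 80) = (b - 4)*(b - 1)^2*(b^2 - b - 20) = (b - 5)*(b - 4)*(b - 1)^2*(b + 4)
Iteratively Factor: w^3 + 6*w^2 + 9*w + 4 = (w + 1)*(w^2 + 5*w + 4) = (w + 1)^2*(w + 4)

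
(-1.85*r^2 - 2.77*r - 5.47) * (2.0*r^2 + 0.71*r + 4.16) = -3.7*r^4 - 6.8535*r^3 - 20.6027*r^2 - 15.4069*r - 22.7552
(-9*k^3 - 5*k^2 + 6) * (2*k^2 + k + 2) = -18*k^5 - 19*k^4 - 23*k^3 + 2*k^2 + 6*k + 12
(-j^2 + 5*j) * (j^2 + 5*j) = -j^4 + 25*j^2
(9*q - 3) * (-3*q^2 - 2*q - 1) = -27*q^3 - 9*q^2 - 3*q + 3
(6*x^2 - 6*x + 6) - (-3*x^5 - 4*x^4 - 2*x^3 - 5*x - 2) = 3*x^5 + 4*x^4 + 2*x^3 + 6*x^2 - x + 8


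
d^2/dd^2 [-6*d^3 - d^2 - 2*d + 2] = -36*d - 2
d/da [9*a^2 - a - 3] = 18*a - 1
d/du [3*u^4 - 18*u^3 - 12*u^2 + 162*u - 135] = 12*u^3 - 54*u^2 - 24*u + 162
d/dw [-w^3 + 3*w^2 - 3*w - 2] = -3*w^2 + 6*w - 3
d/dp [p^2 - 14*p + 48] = 2*p - 14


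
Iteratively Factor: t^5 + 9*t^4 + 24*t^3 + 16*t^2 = (t)*(t^4 + 9*t^3 + 24*t^2 + 16*t) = t*(t + 4)*(t^3 + 5*t^2 + 4*t) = t*(t + 4)^2*(t^2 + t) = t^2*(t + 4)^2*(t + 1)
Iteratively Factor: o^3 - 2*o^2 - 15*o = (o)*(o^2 - 2*o - 15) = o*(o - 5)*(o + 3)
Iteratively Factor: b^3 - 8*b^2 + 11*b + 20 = (b - 4)*(b^2 - 4*b - 5) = (b - 5)*(b - 4)*(b + 1)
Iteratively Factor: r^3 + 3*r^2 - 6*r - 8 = (r + 1)*(r^2 + 2*r - 8) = (r + 1)*(r + 4)*(r - 2)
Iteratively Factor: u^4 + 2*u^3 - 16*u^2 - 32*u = (u + 2)*(u^3 - 16*u) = (u + 2)*(u + 4)*(u^2 - 4*u) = u*(u + 2)*(u + 4)*(u - 4)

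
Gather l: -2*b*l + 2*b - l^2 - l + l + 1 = -2*b*l + 2*b - l^2 + 1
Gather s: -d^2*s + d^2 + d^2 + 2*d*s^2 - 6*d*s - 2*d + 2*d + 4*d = 2*d^2 + 2*d*s^2 + 4*d + s*(-d^2 - 6*d)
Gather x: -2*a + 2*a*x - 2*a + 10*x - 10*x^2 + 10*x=-4*a - 10*x^2 + x*(2*a + 20)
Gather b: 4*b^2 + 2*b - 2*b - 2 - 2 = 4*b^2 - 4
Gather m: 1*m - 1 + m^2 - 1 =m^2 + m - 2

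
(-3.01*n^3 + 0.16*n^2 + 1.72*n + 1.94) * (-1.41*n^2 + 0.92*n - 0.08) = 4.2441*n^5 - 2.9948*n^4 - 2.0372*n^3 - 1.1658*n^2 + 1.6472*n - 0.1552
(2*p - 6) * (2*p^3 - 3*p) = 4*p^4 - 12*p^3 - 6*p^2 + 18*p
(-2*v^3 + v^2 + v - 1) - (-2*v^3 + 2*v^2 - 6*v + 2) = -v^2 + 7*v - 3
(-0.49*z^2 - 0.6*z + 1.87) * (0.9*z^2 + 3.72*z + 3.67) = -0.441*z^4 - 2.3628*z^3 - 2.3473*z^2 + 4.7544*z + 6.8629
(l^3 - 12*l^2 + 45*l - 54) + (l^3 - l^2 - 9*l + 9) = 2*l^3 - 13*l^2 + 36*l - 45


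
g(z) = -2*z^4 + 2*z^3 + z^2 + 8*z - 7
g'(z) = -8*z^3 + 6*z^2 + 2*z + 8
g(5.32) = -1237.05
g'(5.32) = -1016.10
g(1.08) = 2.60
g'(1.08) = 7.08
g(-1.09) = -19.95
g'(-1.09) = 23.31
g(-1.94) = -61.69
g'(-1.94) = 85.11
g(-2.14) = -81.09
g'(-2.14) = 109.60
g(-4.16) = -765.92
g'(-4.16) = 679.44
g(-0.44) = -10.57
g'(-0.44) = 8.96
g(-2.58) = -143.95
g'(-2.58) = 180.17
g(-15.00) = -107902.00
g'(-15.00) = 28328.00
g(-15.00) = -107902.00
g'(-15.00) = 28328.00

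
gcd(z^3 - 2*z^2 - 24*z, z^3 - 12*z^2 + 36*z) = z^2 - 6*z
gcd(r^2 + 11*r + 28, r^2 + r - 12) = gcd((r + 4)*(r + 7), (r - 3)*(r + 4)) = r + 4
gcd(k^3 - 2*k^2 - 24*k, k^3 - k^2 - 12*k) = k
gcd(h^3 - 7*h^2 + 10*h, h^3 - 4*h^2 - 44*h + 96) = h - 2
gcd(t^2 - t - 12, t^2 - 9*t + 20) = t - 4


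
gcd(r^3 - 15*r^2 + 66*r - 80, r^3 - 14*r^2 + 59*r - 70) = r^2 - 7*r + 10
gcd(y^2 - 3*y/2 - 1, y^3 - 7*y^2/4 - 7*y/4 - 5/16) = y + 1/2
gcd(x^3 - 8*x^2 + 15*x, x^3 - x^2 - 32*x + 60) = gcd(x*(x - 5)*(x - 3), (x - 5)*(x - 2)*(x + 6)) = x - 5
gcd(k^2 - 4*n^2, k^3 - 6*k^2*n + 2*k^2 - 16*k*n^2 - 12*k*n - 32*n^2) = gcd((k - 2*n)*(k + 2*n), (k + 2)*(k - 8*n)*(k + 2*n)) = k + 2*n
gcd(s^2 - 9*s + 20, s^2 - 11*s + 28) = s - 4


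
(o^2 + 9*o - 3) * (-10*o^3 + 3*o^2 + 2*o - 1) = -10*o^5 - 87*o^4 + 59*o^3 + 8*o^2 - 15*o + 3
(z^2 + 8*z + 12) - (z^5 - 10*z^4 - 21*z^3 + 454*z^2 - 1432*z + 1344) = -z^5 + 10*z^4 + 21*z^3 - 453*z^2 + 1440*z - 1332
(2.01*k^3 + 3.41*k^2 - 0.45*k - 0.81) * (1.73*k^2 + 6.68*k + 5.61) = 3.4773*k^5 + 19.3261*k^4 + 33.2764*k^3 + 14.7228*k^2 - 7.9353*k - 4.5441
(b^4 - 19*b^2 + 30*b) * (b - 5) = b^5 - 5*b^4 - 19*b^3 + 125*b^2 - 150*b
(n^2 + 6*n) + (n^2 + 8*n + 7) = 2*n^2 + 14*n + 7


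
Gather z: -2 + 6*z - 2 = 6*z - 4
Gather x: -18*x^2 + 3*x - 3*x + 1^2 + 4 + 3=8 - 18*x^2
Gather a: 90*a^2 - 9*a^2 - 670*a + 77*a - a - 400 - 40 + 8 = 81*a^2 - 594*a - 432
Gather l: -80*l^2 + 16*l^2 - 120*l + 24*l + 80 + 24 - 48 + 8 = -64*l^2 - 96*l + 64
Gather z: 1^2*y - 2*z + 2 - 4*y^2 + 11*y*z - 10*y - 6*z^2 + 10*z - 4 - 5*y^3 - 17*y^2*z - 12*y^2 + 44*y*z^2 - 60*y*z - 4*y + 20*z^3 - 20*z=-5*y^3 - 16*y^2 - 13*y + 20*z^3 + z^2*(44*y - 6) + z*(-17*y^2 - 49*y - 12) - 2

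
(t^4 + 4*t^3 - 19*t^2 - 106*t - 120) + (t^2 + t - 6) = t^4 + 4*t^3 - 18*t^2 - 105*t - 126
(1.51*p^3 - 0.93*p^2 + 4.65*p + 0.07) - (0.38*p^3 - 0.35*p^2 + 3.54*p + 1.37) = 1.13*p^3 - 0.58*p^2 + 1.11*p - 1.3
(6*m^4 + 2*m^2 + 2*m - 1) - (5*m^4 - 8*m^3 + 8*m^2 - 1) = m^4 + 8*m^3 - 6*m^2 + 2*m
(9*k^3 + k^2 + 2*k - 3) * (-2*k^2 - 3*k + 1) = -18*k^5 - 29*k^4 + 2*k^3 + k^2 + 11*k - 3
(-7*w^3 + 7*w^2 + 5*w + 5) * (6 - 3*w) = 21*w^4 - 63*w^3 + 27*w^2 + 15*w + 30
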